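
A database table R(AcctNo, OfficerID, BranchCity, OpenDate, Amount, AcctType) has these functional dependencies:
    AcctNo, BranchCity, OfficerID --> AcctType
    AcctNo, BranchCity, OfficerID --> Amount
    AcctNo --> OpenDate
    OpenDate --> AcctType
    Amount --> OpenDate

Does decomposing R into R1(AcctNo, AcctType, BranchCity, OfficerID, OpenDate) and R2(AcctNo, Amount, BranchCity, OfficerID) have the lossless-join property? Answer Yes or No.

R1 ∩ R2 = {AcctNo, BranchCity, OfficerID}; its closure under F is {AcctNo, AcctType, Amount, BranchCity, OfficerID, OpenDate}.
Since R1 ⊆ {AcctNo, AcctType, Amount, BranchCity, OfficerID, OpenDate}, the intersection is a superkey of R1; the decomposition is lossless.

Yes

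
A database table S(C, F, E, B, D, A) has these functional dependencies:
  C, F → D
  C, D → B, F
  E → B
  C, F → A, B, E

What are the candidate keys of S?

No FD produces {C}, so it must be in every candidate key.
{C, D}⁺ = {A, B, C, D, E, F} — all of the relation — so {C, D} is a candidate key.
{C, F}⁺ = {A, B, C, D, E, F} — all of the relation — so {C, F} is a candidate key.
No proper subset of any of these is a key, and no other minimal superkey exists.

{C, D}, {C, F}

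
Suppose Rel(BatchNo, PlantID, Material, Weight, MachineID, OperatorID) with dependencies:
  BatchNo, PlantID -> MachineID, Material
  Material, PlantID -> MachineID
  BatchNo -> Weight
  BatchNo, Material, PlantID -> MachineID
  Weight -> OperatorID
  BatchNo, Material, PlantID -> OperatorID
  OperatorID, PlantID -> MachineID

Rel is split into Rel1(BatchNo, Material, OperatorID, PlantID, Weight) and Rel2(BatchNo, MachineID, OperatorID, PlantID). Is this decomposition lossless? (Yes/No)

Yes

Common attributes: {BatchNo, OperatorID, PlantID}; their closure is {BatchNo, MachineID, Material, OperatorID, PlantID, Weight}.
Rel1 is contained in that closure, so Rel1 ∩ Rel2 -> Rel1 holds and the join is lossless.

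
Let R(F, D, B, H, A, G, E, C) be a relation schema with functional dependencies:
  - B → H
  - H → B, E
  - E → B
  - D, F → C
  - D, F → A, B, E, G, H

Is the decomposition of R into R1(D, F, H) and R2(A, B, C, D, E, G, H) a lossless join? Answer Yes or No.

No

The shared attributes are {D, H} and {D, H}⁺ = {B, D, E, H}.
Neither R1 nor R2 is contained in that closure, so the decomposition is lossy.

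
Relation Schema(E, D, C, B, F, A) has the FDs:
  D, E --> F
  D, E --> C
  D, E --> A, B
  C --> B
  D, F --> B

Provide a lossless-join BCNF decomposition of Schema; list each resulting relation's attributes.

Candidate key of the original relation: {D, E}.
Within {A, B, C, D, E, F}: {C}⁺ ∩ {A, B, C, D, E, F} = {B, C}, not the whole set, so C --> B violates BCNF; decompose into {B, C} and {A, C, D, E, F}.
{B, C} has no BCNF violation.
{A, C, D, E, F} has no BCNF violation.

{A, C, D, E, F}; {B, C}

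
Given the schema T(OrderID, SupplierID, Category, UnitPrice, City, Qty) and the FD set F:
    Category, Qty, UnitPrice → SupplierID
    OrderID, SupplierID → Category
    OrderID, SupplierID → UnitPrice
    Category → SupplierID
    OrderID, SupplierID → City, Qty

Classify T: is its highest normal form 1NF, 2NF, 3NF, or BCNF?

3NF

Candidate keys: {Category, OrderID}, {OrderID, SupplierID}. Prime attributes: {Category, OrderID, SupplierID}.
Category, Qty, UnitPrice → SupplierID breaks BCNF: {Category, Qty, UnitPrice}⁺ = {Category, Qty, SupplierID, UnitPrice}, so {Category, Qty, UnitPrice} is not a superkey.
But every attribute on its right side ({SupplierID}) is prime, and the same holds for every other non-superkey FD, so 3NF still holds.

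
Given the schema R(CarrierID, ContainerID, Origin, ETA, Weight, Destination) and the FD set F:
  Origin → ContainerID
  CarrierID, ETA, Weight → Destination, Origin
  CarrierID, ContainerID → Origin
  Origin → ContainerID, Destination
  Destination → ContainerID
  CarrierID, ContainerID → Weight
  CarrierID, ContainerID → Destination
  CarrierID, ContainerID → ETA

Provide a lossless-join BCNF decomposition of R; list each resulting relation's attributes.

{CarrierID, ETA, Origin, Weight}; {ContainerID, Destination}; {Destination, Origin}

Candidate keys of the original relation: {CarrierID, ContainerID}, {CarrierID, Destination}, {CarrierID, ETA, Weight}, {CarrierID, Origin}.
In {CarrierID, ContainerID, Destination, ETA, Origin, Weight}, {Origin} is not a superkey ({Origin}⁺ restricted to this set is {ContainerID, Destination, Origin}), so split on Origin → ContainerID, Destination into {ContainerID, Destination, Origin} and {CarrierID, ETA, Origin, Weight}.
In {ContainerID, Destination, Origin}, {Destination} is not a superkey ({Destination}⁺ restricted to this set is {ContainerID, Destination}), so split on Destination → ContainerID into {ContainerID, Destination} and {Destination, Origin}.
{ContainerID, Destination} is in BCNF.
{Destination, Origin} is in BCNF.
{CarrierID, ETA, Origin, Weight} is in BCNF.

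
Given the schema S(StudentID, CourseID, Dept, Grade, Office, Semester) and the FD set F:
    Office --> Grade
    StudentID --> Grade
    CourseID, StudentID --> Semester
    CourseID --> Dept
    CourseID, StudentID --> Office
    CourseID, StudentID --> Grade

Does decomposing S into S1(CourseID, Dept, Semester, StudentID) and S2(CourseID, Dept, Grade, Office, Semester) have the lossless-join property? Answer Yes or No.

The shared attributes are {CourseID, Dept, Semester} and {CourseID, Dept, Semester}⁺ = {CourseID, Dept, Semester}.
Neither S1 nor S2 is contained in that closure, so the decomposition is lossy.

No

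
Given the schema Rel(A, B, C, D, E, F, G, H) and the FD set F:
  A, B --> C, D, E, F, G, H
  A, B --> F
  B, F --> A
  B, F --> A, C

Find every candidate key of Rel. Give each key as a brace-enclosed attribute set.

{A, B}, {B, F}

No FD produces {B}, so it must be in every candidate key.
{A, B}⁺ = {A, B, C, D, E, F, G, H} — all of the relation — so {A, B} is a candidate key.
{B, F}⁺ = {A, B, C, D, E, F, G, H} — all of the relation — so {B, F} is a candidate key.
These are minimal and exhaustive — every other superkey contains one of them.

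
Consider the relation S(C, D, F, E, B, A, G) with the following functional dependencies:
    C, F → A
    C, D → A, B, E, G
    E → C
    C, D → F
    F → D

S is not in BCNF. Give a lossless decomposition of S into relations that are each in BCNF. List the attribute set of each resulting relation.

Candidate keys of the original relation: {C, D}, {C, F}, {D, E}, {E, F}.
In {A, B, C, D, E, F, G}, {E} is not a superkey ({E}⁺ restricted to this set is {C, E}), so split on E → C into {C, E} and {A, B, D, E, F, G}.
{C, E} is in BCNF.
In {A, B, D, E, F, G}, {F} is not a superkey ({F}⁺ restricted to this set is {D, F}), so split on F → D into {D, F} and {A, B, E, F, G}.
{D, F} is in BCNF.
{A, B, E, F, G} is in BCNF.

{A, B, E, F, G}; {C, E}; {D, F}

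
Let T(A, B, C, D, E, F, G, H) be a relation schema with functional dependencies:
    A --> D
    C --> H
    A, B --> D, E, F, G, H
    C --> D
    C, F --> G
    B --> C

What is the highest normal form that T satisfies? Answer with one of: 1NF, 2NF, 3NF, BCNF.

Candidate key: {A, B}. Prime attributes: {A, B}.
For A --> D we have {A}⁺ = {A, D}; {A} is not a superkey, so BCNF fails.
Because {D} is non-prime and the left side of A --> D is not a superkey, the relation is not in 3NF.
The proper key subset {A} of {A, B} determines non-prime {D}, so the relation is not even in 2NF.

1NF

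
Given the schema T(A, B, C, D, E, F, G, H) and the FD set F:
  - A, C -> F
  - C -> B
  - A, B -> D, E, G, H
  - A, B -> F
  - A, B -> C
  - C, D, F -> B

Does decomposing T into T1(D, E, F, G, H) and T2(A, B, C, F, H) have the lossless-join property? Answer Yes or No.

The shared attributes are {F, H} and {F, H}⁺ = {F, H}.
The closure covers neither T1 nor T2 entirely; the join is not lossless.

No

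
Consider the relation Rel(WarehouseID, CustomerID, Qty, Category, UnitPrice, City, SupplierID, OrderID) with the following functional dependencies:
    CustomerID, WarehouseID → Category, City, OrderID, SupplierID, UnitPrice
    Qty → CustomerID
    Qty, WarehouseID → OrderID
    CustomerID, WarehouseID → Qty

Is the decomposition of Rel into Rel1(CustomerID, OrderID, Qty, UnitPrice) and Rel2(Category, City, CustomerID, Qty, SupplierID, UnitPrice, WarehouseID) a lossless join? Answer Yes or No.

Common attributes: {CustomerID, Qty, UnitPrice}; their closure is {CustomerID, Qty, UnitPrice}.
The closure covers neither Rel1 nor Rel2 entirely; the join is not lossless.

No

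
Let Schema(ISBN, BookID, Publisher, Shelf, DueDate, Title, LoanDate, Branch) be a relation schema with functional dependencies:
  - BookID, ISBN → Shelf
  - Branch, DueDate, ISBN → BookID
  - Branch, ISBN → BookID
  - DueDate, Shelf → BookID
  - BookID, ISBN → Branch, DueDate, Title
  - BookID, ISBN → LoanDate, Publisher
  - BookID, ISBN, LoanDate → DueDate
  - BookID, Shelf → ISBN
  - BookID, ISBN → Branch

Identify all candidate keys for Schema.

{BookID, ISBN}⁺ = {BookID, Branch, DueDate, ISBN, LoanDate, Publisher, Shelf, Title} — all of the relation — so {BookID, ISBN} is a candidate key.
{BookID, Shelf}⁺ = {BookID, Branch, DueDate, ISBN, LoanDate, Publisher, Shelf, Title} — all of the relation — so {BookID, Shelf} is a candidate key.
{Branch, ISBN}⁺ = {BookID, Branch, DueDate, ISBN, LoanDate, Publisher, Shelf, Title} — all of the relation — so {Branch, ISBN} is a candidate key.
{DueDate, Shelf}⁺ = {BookID, Branch, DueDate, ISBN, LoanDate, Publisher, Shelf, Title} — all of the relation — so {DueDate, Shelf} is a candidate key.
Any other superkey properly contains one of these, so there are no further candidate keys.

{BookID, ISBN}, {BookID, Shelf}, {Branch, ISBN}, {DueDate, Shelf}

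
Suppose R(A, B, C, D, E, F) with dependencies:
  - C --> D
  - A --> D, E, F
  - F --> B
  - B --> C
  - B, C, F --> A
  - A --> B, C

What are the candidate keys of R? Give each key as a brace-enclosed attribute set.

{A}⁺ = {A, B, C, D, E, F}, which is every attribute, so {A} is a candidate key.
{F}⁺ = {A, B, C, D, E, F}, which is every attribute, so {F} is a candidate key.
No proper subset of any of these is a key, and no other minimal superkey exists.

{A}, {F}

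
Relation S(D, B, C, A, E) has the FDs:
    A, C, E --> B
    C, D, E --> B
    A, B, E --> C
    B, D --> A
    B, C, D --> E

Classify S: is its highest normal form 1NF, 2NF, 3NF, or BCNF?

Candidate keys: {B, C, D}, {B, D, E}, {C, D, E}. Prime attributes: {B, C, D, E}.
A, C, E --> B: {A, C, E}⁺ = {A, B, C, E}, which is not all of the attributes, so the left side is not a superkey — BCNF is violated.
B, D --> A determines the non-prime attribute {A} from a non-superkey — 3NF is violated.
The proper key subset {B, D} of {B, C, D} determines non-prime {A}, so the relation is not even in 2NF.

1NF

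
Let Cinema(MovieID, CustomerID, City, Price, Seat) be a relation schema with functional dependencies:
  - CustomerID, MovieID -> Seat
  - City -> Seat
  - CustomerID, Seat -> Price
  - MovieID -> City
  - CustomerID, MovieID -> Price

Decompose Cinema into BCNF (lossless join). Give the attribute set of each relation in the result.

{City, MovieID}; {City, Seat}; {CustomerID, MovieID, Price}

Candidate key of the original relation: {CustomerID, MovieID}.
In {City, CustomerID, MovieID, Price, Seat}, {City} is not a superkey ({City}⁺ restricted to this set is {City, Seat}), so split on City -> Seat into {City, Seat} and {City, CustomerID, MovieID, Price}.
{City, Seat} has no BCNF violation.
In {City, CustomerID, MovieID, Price}, {MovieID} is not a superkey ({MovieID}⁺ restricted to this set is {City, MovieID}), so split on MovieID -> City into {City, MovieID} and {CustomerID, MovieID, Price}.
{City, MovieID} has no BCNF violation.
{CustomerID, MovieID, Price} has no BCNF violation.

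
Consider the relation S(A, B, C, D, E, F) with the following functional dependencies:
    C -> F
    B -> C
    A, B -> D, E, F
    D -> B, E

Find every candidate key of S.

{A} never appears on the right of any FD, so every key must include it.
{A, B}⁺ = {A, B, C, D, E, F} — all of the relation — so {A, B} is a candidate key.
{A, D}⁺ = {A, B, C, D, E, F} — all of the relation — so {A, D} is a candidate key.
Any other superkey properly contains one of these, so there are no further candidate keys.

{A, B}, {A, D}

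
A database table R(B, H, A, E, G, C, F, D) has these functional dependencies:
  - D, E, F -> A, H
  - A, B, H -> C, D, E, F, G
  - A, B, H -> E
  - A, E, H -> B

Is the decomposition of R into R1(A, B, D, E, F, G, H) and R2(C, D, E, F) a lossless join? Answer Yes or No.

The shared attributes are {D, E, F} and {D, E, F}⁺ = {A, B, C, D, E, F, G, H}.
R1 is contained in that closure, so R1 ∩ R2 -> R1 holds and the join is lossless.

Yes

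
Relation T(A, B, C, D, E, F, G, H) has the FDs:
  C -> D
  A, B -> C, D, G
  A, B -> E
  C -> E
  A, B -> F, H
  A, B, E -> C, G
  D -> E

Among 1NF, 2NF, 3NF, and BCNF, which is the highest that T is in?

2NF

Candidate key: {A, B}. Prime attributes: {A, B}.
C -> D breaks BCNF: {C}⁺ = {C, D, E}, so {C} is not a superkey.
C -> D determines the non-prime attribute {D} from a non-superkey — 3NF is violated.
No non-prime attribute depends on a proper subset of any candidate key, so 2NF holds.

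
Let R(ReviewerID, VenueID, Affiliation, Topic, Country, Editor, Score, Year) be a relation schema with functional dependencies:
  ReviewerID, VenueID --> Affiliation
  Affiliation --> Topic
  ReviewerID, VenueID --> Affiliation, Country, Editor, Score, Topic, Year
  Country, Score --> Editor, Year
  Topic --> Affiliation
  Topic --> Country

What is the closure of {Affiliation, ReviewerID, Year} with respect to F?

Start with {Affiliation, ReviewerID, Year}.
Affiliation --> Topic applies; add {Topic} → now {Affiliation, ReviewerID, Topic, Year}.
Topic --> Country applies; add {Country} → now {Affiliation, Country, ReviewerID, Topic, Year}.
No further FD applies.

{Affiliation, Country, ReviewerID, Topic, Year}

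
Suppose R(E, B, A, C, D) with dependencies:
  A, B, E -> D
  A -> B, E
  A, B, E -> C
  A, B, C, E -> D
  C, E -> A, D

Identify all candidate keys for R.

{A}, {C, E}

Closure of {A} is {A, B, C, D, E}, the whole schema; {A} is a candidate key.
Closure of {C, E} is {A, B, C, D, E}, the whole schema; {C, E} is a candidate key.
No proper subset of any of these is a key, and no other minimal superkey exists.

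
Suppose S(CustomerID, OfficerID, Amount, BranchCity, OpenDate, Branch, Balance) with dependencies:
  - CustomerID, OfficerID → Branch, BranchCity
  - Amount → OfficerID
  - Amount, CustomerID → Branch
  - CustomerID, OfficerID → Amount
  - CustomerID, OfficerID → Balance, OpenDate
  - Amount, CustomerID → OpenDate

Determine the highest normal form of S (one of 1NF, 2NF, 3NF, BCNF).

3NF

Candidate keys: {Amount, CustomerID}, {CustomerID, OfficerID}. Prime attributes: {Amount, CustomerID, OfficerID}.
Amount → OfficerID: {Amount}⁺ = {Amount, OfficerID}, which is not all of the attributes, so the left side is not a superkey — BCNF is violated.
But every attribute on its right side ({OfficerID}) is prime, and the same holds for every other non-superkey FD, so 3NF still holds.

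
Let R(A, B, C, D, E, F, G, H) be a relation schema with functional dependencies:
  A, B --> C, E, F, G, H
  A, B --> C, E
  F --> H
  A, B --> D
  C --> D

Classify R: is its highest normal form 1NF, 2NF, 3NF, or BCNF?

Candidate key: {A, B}. Prime attributes: {A, B}.
F --> H: {F}⁺ = {F, H}, which is not all of the attributes, so the left side is not a superkey — BCNF is violated.
F --> H determines the non-prime attribute {H} from a non-superkey — 3NF is violated.
No non-prime attribute depends on a proper subset of any candidate key, so 2NF holds.

2NF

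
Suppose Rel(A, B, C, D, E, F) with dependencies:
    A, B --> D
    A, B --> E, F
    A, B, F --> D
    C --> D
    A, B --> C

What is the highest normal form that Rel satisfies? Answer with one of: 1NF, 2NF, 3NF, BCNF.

Candidate key: {A, B}. Prime attributes: {A, B}.
For C --> D we have {C}⁺ = {C, D}; {C} is not a superkey, so BCNF fails.
C --> D has non-prime {D} on the right and a non-superkey on the left, so 3NF fails.
No proper subset of a key has a non-prime attribute in its closure, so there is no partial dependency; 2NF holds.

2NF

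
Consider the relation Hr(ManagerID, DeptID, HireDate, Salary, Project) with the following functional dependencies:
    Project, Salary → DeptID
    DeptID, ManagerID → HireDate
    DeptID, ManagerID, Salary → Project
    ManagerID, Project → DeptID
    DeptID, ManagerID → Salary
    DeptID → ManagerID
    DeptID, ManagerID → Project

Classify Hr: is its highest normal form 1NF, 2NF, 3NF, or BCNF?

BCNF

Candidate keys: {DeptID}, {ManagerID, Project}, {Project, Salary}. Prime attributes: {DeptID, ManagerID, Project, Salary}.
Each dependency's left side is a superkey — BCNF holds.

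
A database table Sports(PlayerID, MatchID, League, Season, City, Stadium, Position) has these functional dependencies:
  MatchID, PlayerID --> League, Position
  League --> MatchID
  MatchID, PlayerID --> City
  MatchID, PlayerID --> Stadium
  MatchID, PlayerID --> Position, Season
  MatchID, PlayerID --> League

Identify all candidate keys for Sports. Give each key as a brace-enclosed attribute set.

{League, PlayerID}, {MatchID, PlayerID}

{PlayerID} never appears on the right of any FD, so every key must include it.
{League, PlayerID} is a candidate key since {League, PlayerID}⁺ = {City, League, MatchID, PlayerID, Position, Season, Stadium} covers every attribute.
{MatchID, PlayerID} is a candidate key since {MatchID, PlayerID}⁺ = {City, League, MatchID, PlayerID, Position, Season, Stadium} covers every attribute.
Any other superkey properly contains one of these, so there are no further candidate keys.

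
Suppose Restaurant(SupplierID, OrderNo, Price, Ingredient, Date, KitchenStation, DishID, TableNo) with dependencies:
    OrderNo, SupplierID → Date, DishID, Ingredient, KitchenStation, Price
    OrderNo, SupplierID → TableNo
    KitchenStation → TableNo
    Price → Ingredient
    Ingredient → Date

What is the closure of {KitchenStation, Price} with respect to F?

Start with {KitchenStation, Price}.
KitchenStation → TableNo applies; add {TableNo} → now {KitchenStation, Price, TableNo}.
Price → Ingredient applies; add {Ingredient} → now {Ingredient, KitchenStation, Price, TableNo}.
Ingredient → Date applies; add {Date} → now {Date, Ingredient, KitchenStation, Price, TableNo}.
No further FD applies.

{Date, Ingredient, KitchenStation, Price, TableNo}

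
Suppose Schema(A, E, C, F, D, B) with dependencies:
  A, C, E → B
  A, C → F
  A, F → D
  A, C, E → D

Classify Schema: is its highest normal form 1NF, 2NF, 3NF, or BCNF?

Candidate key: {A, C, E}. Prime attributes: {A, C, E}.
A, C → F breaks BCNF: {A, C}⁺ = {A, C, D, F}, so {A, C} is not a superkey.
Because {F} is non-prime and the left side of A, C → F is not a superkey, the relation is not in 3NF.
Since {A, C} ⊂ {A, C, E} and {A, C}⁺ ⊇ {D, F} with {D, F} non-prime, there is a partial dependency; 2NF fails.

1NF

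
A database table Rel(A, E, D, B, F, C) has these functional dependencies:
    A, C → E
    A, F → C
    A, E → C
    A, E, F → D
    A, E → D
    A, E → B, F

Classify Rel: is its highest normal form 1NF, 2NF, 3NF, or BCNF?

BCNF

Candidate keys: {A, C}, {A, E}, {A, F}. Prime attributes: {A, C, E, F}.
Each dependency's left side is a superkey — BCNF holds.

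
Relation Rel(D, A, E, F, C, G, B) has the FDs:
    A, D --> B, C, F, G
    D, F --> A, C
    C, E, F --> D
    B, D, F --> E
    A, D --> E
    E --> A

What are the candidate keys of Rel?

Closure of {A, D} is {A, B, C, D, E, F, G}, the whole schema; {A, D} is a candidate key.
Closure of {D, E} is {A, B, C, D, E, F, G}, the whole schema; {D, E} is a candidate key.
Closure of {D, F} is {A, B, C, D, E, F, G}, the whole schema; {D, F} is a candidate key.
Closure of {C, E, F} is {A, B, C, D, E, F, G}, the whole schema; {C, E, F} is a candidate key.
These are minimal and exhaustive — every other superkey contains one of them.

{A, D}, {C, E, F}, {D, E}, {D, F}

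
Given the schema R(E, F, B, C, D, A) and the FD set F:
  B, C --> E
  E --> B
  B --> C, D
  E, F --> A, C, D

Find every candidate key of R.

Attributes never on any right-hand side: {F} — every candidate key must contain it.
{B, F} is a candidate key since {B, F}⁺ = {A, B, C, D, E, F} covers every attribute.
{E, F} is a candidate key since {E, F}⁺ = {A, B, C, D, E, F} covers every attribute.
Any other superkey properly contains one of these, so there are no further candidate keys.

{B, F}, {E, F}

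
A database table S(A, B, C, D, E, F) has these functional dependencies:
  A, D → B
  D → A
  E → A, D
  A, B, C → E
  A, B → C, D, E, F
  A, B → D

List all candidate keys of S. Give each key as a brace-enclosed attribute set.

Closure of {D} is {A, B, C, D, E, F}, the whole schema; {D} is a candidate key.
Closure of {E} is {A, B, C, D, E, F}, the whole schema; {E} is a candidate key.
Closure of {A, B} is {A, B, C, D, E, F}, the whole schema; {A, B} is a candidate key.
No proper subset of any of these is a key, and no other minimal superkey exists.

{A, B}, {D}, {E}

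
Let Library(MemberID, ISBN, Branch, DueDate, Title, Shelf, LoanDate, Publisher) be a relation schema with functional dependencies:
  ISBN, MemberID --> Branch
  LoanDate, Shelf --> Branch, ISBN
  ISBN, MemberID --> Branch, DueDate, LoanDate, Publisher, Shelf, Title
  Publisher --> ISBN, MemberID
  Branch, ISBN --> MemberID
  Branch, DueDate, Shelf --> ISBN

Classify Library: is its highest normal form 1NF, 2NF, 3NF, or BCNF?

Candidate keys: {Branch, DueDate, Shelf}, {Branch, ISBN}, {ISBN, MemberID}, {LoanDate, Shelf}, {Publisher}. Prime attributes: {Branch, DueDate, ISBN, LoanDate, MemberID, Publisher, Shelf}.
The left-hand side of every FD is a superkey, so BCNF is satisfied.

BCNF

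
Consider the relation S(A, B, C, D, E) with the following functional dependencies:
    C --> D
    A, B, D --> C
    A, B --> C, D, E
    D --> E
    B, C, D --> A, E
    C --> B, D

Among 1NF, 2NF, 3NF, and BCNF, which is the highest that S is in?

2NF

Candidate keys: {A, B}, {C}. Prime attributes: {A, B, C}.
D --> E: {D}⁺ = {D, E}, which is not all of the attributes, so the left side is not a superkey — BCNF is violated.
Because {E} is non-prime and the left side of D --> E is not a superkey, the relation is not in 3NF.
No non-prime attribute depends on a proper subset of any candidate key, so 2NF holds.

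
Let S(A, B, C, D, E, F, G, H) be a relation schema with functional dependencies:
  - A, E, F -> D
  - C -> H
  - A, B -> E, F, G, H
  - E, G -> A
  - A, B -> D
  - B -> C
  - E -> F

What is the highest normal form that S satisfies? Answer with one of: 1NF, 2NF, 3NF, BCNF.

Candidate keys: {A, B}, {B, E, G}. Prime attributes: {A, B, E, G}.
A, E, F -> D: {A, E, F}⁺ = {A, D, E, F}, which is not all of the attributes, so the left side is not a superkey — BCNF is violated.
A, E, F -> D has non-prime {D} on the right and a non-superkey on the left, so 3NF fails.
Since {B} ⊂ {A, B} and {B}⁺ ⊇ {C, H} with {C, H} non-prime, there is a partial dependency; 2NF fails.

1NF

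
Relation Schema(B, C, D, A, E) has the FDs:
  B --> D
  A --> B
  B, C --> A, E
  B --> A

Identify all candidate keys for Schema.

{C} never appears on the right of any FD, so every key must include it.
{A, C} is a candidate key since {A, C}⁺ = {A, B, C, D, E} covers every attribute.
{B, C} is a candidate key since {B, C}⁺ = {A, B, C, D, E} covers every attribute.
Any other superkey properly contains one of these, so there are no further candidate keys.

{A, C}, {B, C}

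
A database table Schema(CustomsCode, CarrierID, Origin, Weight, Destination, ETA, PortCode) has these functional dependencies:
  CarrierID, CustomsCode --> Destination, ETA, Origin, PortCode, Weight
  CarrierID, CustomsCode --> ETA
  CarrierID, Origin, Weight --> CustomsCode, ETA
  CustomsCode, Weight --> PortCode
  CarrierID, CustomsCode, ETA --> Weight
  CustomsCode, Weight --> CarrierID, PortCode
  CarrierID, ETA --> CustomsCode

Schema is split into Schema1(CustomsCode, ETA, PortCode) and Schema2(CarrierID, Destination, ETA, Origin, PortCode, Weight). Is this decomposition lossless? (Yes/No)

The shared attributes are {ETA, PortCode} and {ETA, PortCode}⁺ = {ETA, PortCode}.
Schema1 ⊄ {ETA, PortCode} and Schema2 ⊄ {ETA, PortCode}, so the split is lossy.

No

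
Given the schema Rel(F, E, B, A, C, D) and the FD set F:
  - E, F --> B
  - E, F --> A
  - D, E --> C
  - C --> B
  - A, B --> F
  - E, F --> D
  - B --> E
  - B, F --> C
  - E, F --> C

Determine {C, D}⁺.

Start with {C, D}.
C --> B applies; add {B} → now {B, C, D}.
B --> E applies; add {E} → now {B, C, D, E}.
No further FD applies.

{B, C, D, E}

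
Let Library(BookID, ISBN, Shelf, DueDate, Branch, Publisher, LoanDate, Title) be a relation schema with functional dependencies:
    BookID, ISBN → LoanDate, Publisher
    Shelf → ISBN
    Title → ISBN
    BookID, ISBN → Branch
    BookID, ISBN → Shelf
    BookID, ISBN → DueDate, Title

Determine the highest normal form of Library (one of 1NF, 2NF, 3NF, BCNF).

3NF

Candidate keys: {BookID, ISBN}, {BookID, Shelf}, {BookID, Title}. Prime attributes: {BookID, ISBN, Shelf, Title}.
For Shelf → ISBN we have {Shelf}⁺ = {ISBN, Shelf}; {Shelf} is not a superkey, so BCNF fails.
Since {ISBN} ⊆ prime attributes and every other non-superkey FD also has a prime right side, the schema is in 3NF.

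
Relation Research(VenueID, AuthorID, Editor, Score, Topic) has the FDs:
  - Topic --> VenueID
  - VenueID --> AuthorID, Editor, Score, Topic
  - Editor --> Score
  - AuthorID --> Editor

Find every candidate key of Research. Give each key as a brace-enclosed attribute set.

{Topic}, {VenueID}

Closure of {Topic} is {AuthorID, Editor, Score, Topic, VenueID}, the whole schema; {Topic} is a candidate key.
Closure of {VenueID} is {AuthorID, Editor, Score, Topic, VenueID}, the whole schema; {VenueID} is a candidate key.
Any other superkey properly contains one of these, so there are no further candidate keys.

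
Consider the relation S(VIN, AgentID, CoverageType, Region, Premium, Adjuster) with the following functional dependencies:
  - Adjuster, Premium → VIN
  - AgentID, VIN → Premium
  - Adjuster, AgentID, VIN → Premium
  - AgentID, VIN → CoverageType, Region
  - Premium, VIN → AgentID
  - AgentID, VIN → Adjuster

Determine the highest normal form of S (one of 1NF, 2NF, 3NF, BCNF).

BCNF

Candidate keys: {Adjuster, Premium}, {AgentID, VIN}, {Premium, VIN}. Prime attributes: {Adjuster, AgentID, Premium, VIN}.
Each dependency's left side is a superkey — BCNF holds.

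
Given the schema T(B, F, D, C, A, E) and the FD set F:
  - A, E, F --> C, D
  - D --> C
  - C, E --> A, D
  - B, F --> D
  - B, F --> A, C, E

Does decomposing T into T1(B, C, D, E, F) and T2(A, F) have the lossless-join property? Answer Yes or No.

Common attributes: {F}; their closure is {F}.
T1 ⊄ {F} and T2 ⊄ {F}, so the split is lossy.

No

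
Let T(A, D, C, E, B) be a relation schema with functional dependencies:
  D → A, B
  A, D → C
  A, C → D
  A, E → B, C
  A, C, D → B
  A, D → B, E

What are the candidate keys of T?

{A, C}, {A, E}, {D}

{D}⁺ = {A, B, C, D, E} — all of the relation — so {D} is a candidate key.
{A, C}⁺ = {A, B, C, D, E} — all of the relation — so {A, C} is a candidate key.
{A, E}⁺ = {A, B, C, D, E} — all of the relation — so {A, E} is a candidate key.
No proper subset of any of these is a key, and no other minimal superkey exists.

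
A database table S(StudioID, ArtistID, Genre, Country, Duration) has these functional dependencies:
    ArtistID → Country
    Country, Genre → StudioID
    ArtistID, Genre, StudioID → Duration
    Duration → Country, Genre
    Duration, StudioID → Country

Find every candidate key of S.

No FD produces {ArtistID}, so it must be in every candidate key.
Closure of {ArtistID, Duration} is {ArtistID, Country, Duration, Genre, StudioID}, the whole schema; {ArtistID, Duration} is a candidate key.
Closure of {ArtistID, Genre} is {ArtistID, Country, Duration, Genre, StudioID}, the whole schema; {ArtistID, Genre} is a candidate key.
No proper subset of any of these is a key, and no other minimal superkey exists.

{ArtistID, Duration}, {ArtistID, Genre}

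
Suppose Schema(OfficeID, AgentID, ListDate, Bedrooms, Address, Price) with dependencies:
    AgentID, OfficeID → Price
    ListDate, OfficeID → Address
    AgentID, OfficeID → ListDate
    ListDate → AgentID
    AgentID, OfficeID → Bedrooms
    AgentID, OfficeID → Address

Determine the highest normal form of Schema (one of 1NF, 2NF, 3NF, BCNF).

3NF

Candidate keys: {AgentID, OfficeID}, {ListDate, OfficeID}. Prime attributes: {AgentID, ListDate, OfficeID}.
For ListDate → AgentID we have {ListDate}⁺ = {AgentID, ListDate}; {ListDate} is not a superkey, so BCNF fails.
Its right-hand attributes {AgentID} are all prime, as are those of every other non-superkey FD — the relation is in 3NF.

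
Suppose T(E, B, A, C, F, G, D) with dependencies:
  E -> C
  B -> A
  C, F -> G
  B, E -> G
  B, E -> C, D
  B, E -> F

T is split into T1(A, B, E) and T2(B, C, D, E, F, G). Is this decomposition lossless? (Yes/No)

Yes

The shared attributes are {B, E} and {B, E}⁺ = {A, B, C, D, E, F, G}.
T1 is contained in that closure, so T1 ∩ T2 -> T1 holds and the join is lossless.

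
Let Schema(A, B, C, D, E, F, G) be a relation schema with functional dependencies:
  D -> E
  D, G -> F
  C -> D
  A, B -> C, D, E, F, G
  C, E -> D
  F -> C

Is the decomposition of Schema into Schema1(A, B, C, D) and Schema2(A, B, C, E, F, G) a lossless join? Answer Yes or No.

The shared attributes are {A, B, C} and {A, B, C}⁺ = {A, B, C, D, E, F, G}.
This includes all of Schema1, so the common attributes are a superkey of Schema1 — the join is lossless.

Yes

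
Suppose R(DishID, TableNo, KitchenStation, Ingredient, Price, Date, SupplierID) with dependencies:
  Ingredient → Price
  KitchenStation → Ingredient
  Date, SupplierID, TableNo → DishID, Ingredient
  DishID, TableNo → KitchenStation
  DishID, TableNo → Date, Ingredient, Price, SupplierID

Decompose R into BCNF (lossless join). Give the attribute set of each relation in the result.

{Date, DishID, KitchenStation, SupplierID, TableNo}; {Ingredient, KitchenStation}; {Ingredient, Price}

Candidate keys of the original relation: {Date, SupplierID, TableNo}, {DishID, TableNo}.
Within {Date, DishID, Ingredient, KitchenStation, Price, SupplierID, TableNo}: {Ingredient}⁺ ∩ {Date, DishID, Ingredient, KitchenStation, Price, SupplierID, TableNo} = {Ingredient, Price}, not the whole set, so Ingredient → Price violates BCNF; decompose into {Ingredient, Price} and {Date, DishID, Ingredient, KitchenStation, SupplierID, TableNo}.
{Ingredient, Price} is in BCNF.
Within {Date, DishID, Ingredient, KitchenStation, SupplierID, TableNo}: {KitchenStation}⁺ ∩ {Date, DishID, Ingredient, KitchenStation, SupplierID, TableNo} = {Ingredient, KitchenStation}, not the whole set, so KitchenStation → Ingredient violates BCNF; decompose into {Ingredient, KitchenStation} and {Date, DishID, KitchenStation, SupplierID, TableNo}.
{Ingredient, KitchenStation} is in BCNF.
{Date, DishID, KitchenStation, SupplierID, TableNo} is in BCNF.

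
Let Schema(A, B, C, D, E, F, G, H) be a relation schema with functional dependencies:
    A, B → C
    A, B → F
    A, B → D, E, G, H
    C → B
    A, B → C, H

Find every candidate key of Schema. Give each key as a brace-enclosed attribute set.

{A, B}, {A, C}

Attributes never on any right-hand side: {A} — every candidate key must contain it.
{A, B}⁺ = {A, B, C, D, E, F, G, H}, which is every attribute, so {A, B} is a candidate key.
{A, C}⁺ = {A, B, C, D, E, F, G, H}, which is every attribute, so {A, C} is a candidate key.
These are minimal and exhaustive — every other superkey contains one of them.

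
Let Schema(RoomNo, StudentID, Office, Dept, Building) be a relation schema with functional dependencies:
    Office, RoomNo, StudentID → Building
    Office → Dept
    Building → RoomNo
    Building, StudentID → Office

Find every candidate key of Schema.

{Building, StudentID}, {Office, RoomNo, StudentID}

{StudentID} never appears on the right of any FD, so every key must include it.
Closure of {Building, StudentID} is {Building, Dept, Office, RoomNo, StudentID}, the whole schema; {Building, StudentID} is a candidate key.
Closure of {Office, RoomNo, StudentID} is {Building, Dept, Office, RoomNo, StudentID}, the whole schema; {Office, RoomNo, StudentID} is a candidate key.
Any other superkey properly contains one of these, so there are no further candidate keys.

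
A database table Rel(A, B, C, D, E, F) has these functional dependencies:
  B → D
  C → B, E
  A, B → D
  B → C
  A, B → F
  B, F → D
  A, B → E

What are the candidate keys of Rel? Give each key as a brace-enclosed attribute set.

{A, B}, {A, C}

{A} never appears on the right of any FD, so every key must include it.
{A, B} is a candidate key since {A, B}⁺ = {A, B, C, D, E, F} covers every attribute.
{A, C} is a candidate key since {A, C}⁺ = {A, B, C, D, E, F} covers every attribute.
Any other superkey properly contains one of these, so there are no further candidate keys.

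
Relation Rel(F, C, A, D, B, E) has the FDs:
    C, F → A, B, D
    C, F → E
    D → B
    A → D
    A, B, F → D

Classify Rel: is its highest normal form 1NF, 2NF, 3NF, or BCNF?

Candidate key: {C, F}. Prime attributes: {C, F}.
For D → B we have {D}⁺ = {B, D}; {D} is not a superkey, so BCNF fails.
D → B determines the non-prime attribute {B} from a non-superkey — 3NF is violated.
Checking every proper subset of each key, none determines a non-prime attribute — 2NF is satisfied.

2NF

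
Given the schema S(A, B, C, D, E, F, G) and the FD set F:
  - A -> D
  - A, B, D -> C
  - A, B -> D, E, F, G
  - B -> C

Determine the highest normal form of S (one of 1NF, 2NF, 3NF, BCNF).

1NF

Candidate key: {A, B}. Prime attributes: {A, B}.
For A -> D we have {A}⁺ = {A, D}; {A} is not a superkey, so BCNF fails.
Because {D} is non-prime and the left side of A -> D is not a superkey, the relation is not in 3NF.
{A} is a proper subset of the key {A, B}, and {A}⁺ contains the non-prime attribute {D} — a partial dependency, so 2NF is violated.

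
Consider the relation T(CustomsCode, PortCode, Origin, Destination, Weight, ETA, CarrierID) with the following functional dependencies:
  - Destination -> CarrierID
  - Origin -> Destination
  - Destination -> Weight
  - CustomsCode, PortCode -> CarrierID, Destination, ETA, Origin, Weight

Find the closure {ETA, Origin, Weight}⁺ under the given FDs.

{CarrierID, Destination, ETA, Origin, Weight}

Start with {ETA, Origin, Weight}.
Origin -> Destination applies; add {Destination} → now {Destination, ETA, Origin, Weight}.
Destination -> CarrierID applies; add {CarrierID} → now {CarrierID, Destination, ETA, Origin, Weight}.
No further FD applies.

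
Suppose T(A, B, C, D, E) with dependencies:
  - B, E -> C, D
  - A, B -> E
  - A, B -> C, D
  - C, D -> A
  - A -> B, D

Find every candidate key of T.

{A} is a candidate key since {A}⁺ = {A, B, C, D, E} covers every attribute.
{B, E} is a candidate key since {B, E}⁺ = {A, B, C, D, E} covers every attribute.
{C, D} is a candidate key since {C, D}⁺ = {A, B, C, D, E} covers every attribute.
These are minimal and exhaustive — every other superkey contains one of them.

{A}, {B, E}, {C, D}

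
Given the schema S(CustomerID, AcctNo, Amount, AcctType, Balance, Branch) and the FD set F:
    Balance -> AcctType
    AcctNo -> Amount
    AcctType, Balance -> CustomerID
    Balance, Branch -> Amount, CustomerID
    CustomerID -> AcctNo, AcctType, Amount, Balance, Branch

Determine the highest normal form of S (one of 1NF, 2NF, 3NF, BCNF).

2NF

Candidate keys: {Balance}, {CustomerID}. Prime attributes: {Balance, CustomerID}.
AcctNo -> Amount breaks BCNF: {AcctNo}⁺ = {AcctNo, Amount}, so {AcctNo} is not a superkey.
AcctNo -> Amount has non-prime {Amount} on the right and a non-superkey on the left, so 3NF fails.
Every candidate key is a single attribute, so no partial dependency is possible; 2NF holds.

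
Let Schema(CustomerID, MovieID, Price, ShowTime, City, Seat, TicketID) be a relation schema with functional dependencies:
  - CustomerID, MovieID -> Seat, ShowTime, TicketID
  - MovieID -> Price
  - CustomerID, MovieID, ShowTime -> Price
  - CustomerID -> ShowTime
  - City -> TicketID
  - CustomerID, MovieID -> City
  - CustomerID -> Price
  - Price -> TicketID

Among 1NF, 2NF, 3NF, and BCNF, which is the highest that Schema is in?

1NF

Candidate key: {CustomerID, MovieID}. Prime attributes: {CustomerID, MovieID}.
MovieID -> Price breaks BCNF: {MovieID}⁺ = {MovieID, Price, TicketID}, so {MovieID} is not a superkey.
MovieID -> Price has non-prime {Price} on the right and a non-superkey on the left, so 3NF fails.
{CustomerID} is a proper subset of the key {CustomerID, MovieID}, and {CustomerID}⁺ contains the non-prime attributes {Price, ShowTime, TicketID} — a partial dependency, so 2NF is violated.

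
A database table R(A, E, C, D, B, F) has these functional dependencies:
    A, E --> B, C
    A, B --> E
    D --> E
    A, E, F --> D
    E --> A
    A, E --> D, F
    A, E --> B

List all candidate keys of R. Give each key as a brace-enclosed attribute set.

{A, B}, {D}, {E}

Closure of {D} is {A, B, C, D, E, F}, the whole schema; {D} is a candidate key.
Closure of {E} is {A, B, C, D, E, F}, the whole schema; {E} is a candidate key.
Closure of {A, B} is {A, B, C, D, E, F}, the whole schema; {A, B} is a candidate key.
These are minimal and exhaustive — every other superkey contains one of them.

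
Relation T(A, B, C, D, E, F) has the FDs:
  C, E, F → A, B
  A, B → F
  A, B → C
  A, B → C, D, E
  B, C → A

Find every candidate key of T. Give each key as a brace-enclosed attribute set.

{A, B} is a candidate key since {A, B}⁺ = {A, B, C, D, E, F} covers every attribute.
{B, C} is a candidate key since {B, C}⁺ = {A, B, C, D, E, F} covers every attribute.
{C, E, F} is a candidate key since {C, E, F}⁺ = {A, B, C, D, E, F} covers every attribute.
These are minimal and exhaustive — every other superkey contains one of them.

{A, B}, {B, C}, {C, E, F}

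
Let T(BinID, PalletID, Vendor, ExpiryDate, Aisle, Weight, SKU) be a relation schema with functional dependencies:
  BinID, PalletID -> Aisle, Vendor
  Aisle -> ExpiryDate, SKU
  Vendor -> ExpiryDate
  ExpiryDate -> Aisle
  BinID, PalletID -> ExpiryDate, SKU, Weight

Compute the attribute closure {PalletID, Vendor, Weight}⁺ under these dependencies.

{Aisle, ExpiryDate, PalletID, SKU, Vendor, Weight}

Start with {PalletID, Vendor, Weight}.
Vendor -> ExpiryDate applies; add {ExpiryDate} → now {ExpiryDate, PalletID, Vendor, Weight}.
ExpiryDate -> Aisle applies; add {Aisle} → now {Aisle, ExpiryDate, PalletID, Vendor, Weight}.
Aisle -> ExpiryDate, SKU applies; add {SKU} → now {Aisle, ExpiryDate, PalletID, SKU, Vendor, Weight}.
No further FD applies.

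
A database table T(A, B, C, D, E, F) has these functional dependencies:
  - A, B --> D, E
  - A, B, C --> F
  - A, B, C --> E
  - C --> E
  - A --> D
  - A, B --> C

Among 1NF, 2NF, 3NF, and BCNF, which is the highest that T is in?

Candidate key: {A, B}. Prime attributes: {A, B}.
C --> E: {C}⁺ = {C, E}, which is not all of the attributes, so the left side is not a superkey — BCNF is violated.
Because {E} is non-prime and the left side of C --> E is not a superkey, the relation is not in 3NF.
Since {A} ⊂ {A, B} and {A}⁺ ⊇ {D} with {D} non-prime, there is a partial dependency; 2NF fails.

1NF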